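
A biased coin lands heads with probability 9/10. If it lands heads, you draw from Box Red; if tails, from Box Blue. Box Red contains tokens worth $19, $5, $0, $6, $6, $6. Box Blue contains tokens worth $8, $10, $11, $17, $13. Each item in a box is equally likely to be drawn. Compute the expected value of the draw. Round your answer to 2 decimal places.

$7.48

E[X | Box Red] = (19 + 5 + 0 + 6 + 6 + 6)/6 = 7
E[X | Box Blue] = (8 + 10 + 11 + 17 + 13)/5 = 59/5
E[X] = (9/10)·7 + (1/10)·59/5 = 187/25 ≈ 7.48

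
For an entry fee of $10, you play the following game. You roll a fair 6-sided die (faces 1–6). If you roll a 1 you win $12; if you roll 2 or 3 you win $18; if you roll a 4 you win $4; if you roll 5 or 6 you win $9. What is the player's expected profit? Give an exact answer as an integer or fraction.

E[payout] = (1/6)·4 + (1/3)·9 + (1/6)·12 + (1/3)·18 = 35/3
Expected profit = 35/3 − 10 = 5/3

5/3 dollars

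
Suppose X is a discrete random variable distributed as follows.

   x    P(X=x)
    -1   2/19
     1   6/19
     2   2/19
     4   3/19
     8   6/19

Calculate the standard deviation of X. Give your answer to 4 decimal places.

3.2818

E[X] = 68/19, E[X²] = 448/19
Var(X) = E[X²] − (E[X])² = 448/19 − 4624/361 = 3888/361
SD(X) = √(3888/361) ≈ 3.2818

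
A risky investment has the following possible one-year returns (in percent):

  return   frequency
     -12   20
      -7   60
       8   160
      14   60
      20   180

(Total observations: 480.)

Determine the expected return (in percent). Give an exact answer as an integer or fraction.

Total = 480, so P(return=-12) = 20/480, etc.
E[X] = (1/24)·(-12) + (1/8)·(-7) + (1/3)·8 + (1/8)·14 + (3/8)·20
     = 253/24

253/24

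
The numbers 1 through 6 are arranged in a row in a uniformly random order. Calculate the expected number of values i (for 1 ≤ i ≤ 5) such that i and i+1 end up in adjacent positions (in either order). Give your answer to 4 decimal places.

1.6667

For each i ∈ {1,…,5}, let Xᵢ = 1 if i and i+1 are adjacent. P(Xᵢ=1) = 2·(6−1)!/6! = 2/6.
By linearity, E[ΣXᵢ] = (5)·(2/6) = 5/3.
≈ 1.6667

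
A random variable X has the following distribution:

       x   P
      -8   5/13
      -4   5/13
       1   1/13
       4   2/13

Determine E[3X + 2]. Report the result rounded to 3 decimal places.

-9.769

E[3x+2] = (5/13)·(-22) + (5/13)·(-10) + (1/13)·5 + (2/13)·14
     = -127/13 ≈ -9.769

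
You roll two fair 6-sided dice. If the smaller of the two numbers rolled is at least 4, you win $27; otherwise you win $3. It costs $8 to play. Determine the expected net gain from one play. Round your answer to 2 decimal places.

$1.00

E[payout] = (3/4)·3 + (1/4)·27 = 9
Expected profit = 9 − 8 = 1 ≈ $1.00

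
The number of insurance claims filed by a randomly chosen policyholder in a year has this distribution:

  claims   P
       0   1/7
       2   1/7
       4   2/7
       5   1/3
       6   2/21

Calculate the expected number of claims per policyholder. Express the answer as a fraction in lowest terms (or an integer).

E[X] = (1/7)·0 + (1/7)·2 + (2/7)·4 + (1/3)·5 + (2/21)·6
     = 11/3

11/3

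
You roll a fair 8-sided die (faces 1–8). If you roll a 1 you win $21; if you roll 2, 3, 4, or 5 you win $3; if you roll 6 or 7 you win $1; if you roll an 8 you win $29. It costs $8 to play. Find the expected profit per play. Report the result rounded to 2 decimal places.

$0.00

E[payout] = (1/4)·1 + (1/2)·3 + (1/8)·21 + (1/8)·29 = 8
Expected profit = 8 − 8 = 0 ≈ $0.00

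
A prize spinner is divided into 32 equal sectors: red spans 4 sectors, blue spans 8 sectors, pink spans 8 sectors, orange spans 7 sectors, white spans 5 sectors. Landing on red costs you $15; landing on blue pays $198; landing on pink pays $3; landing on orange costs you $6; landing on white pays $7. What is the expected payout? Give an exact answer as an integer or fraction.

1541/32 dollars

E[payout] = (4/32)·(-15) + (8/32)·198 + (8/32)·3 + (7/32)·(-6) + (5/32)·7 = 1541/32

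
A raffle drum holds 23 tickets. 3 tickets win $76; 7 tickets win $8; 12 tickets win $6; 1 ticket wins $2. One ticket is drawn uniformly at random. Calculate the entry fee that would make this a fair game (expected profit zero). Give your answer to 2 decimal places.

$15.57

E[payout] = (3/23)·76 + (7/23)·8 + (12/23)·6 + (1/23)·2 = 358/23
Fair fee = E[payout] = 358/23 ≈ $15.57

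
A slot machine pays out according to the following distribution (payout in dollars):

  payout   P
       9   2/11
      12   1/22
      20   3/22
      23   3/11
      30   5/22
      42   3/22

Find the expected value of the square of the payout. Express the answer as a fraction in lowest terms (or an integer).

7317/11

E[X²] = (2/11)·81 + (1/22)·144 + (3/22)·400 + (3/11)·529 + (5/22)·900 + (3/22)·1764
     = 7317/11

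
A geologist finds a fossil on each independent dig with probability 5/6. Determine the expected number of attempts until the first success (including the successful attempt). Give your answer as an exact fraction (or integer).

6/5

For a geometric distribution, E[trials] = 1/p = 1/(5/6) = 6/5.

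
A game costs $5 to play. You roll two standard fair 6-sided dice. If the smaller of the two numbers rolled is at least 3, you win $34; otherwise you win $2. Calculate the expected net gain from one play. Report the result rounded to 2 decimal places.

$11.22

E[payout] = (5/9)·2 + (4/9)·34 = 146/9
Expected profit = 146/9 − 5 = 101/9 ≈ $11.22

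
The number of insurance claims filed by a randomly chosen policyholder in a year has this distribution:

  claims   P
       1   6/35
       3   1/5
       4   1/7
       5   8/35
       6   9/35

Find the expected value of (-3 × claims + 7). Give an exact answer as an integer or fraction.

-178/35

E[-3x+7] = (6/35)·4 + (1/5)·(-2) + (1/7)·(-5) + (8/35)·(-8) + (9/35)·(-11)
     = -178/35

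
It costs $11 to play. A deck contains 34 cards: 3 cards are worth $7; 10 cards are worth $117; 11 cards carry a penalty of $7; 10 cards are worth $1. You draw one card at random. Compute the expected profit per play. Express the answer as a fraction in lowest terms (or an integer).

E[payout] = (3/34)·7 + (10/34)·117 + (11/34)·(-7) + (10/34)·1 = 562/17
Expected profit = 562/17 − 11 = 375/17

375/17 dollars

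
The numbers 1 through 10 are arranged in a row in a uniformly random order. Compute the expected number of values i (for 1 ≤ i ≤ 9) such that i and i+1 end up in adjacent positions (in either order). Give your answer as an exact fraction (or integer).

For each i ∈ {1,…,9}, let Xᵢ = 1 if i and i+1 are adjacent. P(Xᵢ=1) = 2·(10−1)!/10! = 2/10.
By linearity, E[ΣXᵢ] = (9)·(2/10) = 9/5.

9/5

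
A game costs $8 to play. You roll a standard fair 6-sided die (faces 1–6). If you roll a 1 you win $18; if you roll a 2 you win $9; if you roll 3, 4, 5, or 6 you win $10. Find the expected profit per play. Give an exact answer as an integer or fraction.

19/6 dollars

E[payout] = (1/6)·9 + (2/3)·10 + (1/6)·18 = 67/6
Expected profit = 67/6 − 8 = 19/6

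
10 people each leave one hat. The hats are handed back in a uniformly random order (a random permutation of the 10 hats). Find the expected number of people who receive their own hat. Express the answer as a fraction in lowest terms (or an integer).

Let Xᵢ = 1 if person i gets their own hat. For each i, P(Xᵢ=1) = 1/10.
By linearity of expectation, E[X₁+…+X_10] = 10·(1/10) = 1.

1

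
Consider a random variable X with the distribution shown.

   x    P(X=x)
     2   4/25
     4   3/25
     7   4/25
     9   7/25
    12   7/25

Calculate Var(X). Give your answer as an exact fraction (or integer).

E[X] = (4/25)·2 + (3/25)·4 + (4/25)·7 + (7/25)·9 + (7/25)·12 = 39/5
E[X²] = (4/25)·4 + (3/25)·16 + (4/25)·49 + (7/25)·81 + (7/25)·144 = 367/5
Var(X) = 367/5 − (39/5)² = 314/25

314/25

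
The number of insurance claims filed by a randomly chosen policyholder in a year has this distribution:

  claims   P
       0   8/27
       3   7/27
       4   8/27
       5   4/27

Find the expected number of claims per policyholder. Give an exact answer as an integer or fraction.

E[X] = (8/27)·0 + (7/27)·3 + (8/27)·4 + (4/27)·5
     = 73/27

73/27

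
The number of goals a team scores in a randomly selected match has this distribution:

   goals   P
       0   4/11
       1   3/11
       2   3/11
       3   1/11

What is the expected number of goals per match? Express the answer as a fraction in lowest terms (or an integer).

E[X] = (4/11)·0 + (3/11)·1 + (3/11)·2 + (1/11)·3
     = 12/11

12/11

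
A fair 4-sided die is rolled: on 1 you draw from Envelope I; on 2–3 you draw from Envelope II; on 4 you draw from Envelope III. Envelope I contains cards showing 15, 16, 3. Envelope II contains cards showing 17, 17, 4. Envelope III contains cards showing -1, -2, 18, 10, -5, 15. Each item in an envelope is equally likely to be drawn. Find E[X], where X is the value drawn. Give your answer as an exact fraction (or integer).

E[X | Envelope I] = (15 + 16 + 3)/3 = 34/3
E[X | Envelope II] = (17 + 17 + 4)/3 = 38/3
E[X | Envelope III] = (-1 − 2 + 18 + 10 − 5 + 15)/6 = 35/6
E[X] = (1/4)·34/3 + (1/2)·38/3 + (1/4)·35/6 = 85/8

85/8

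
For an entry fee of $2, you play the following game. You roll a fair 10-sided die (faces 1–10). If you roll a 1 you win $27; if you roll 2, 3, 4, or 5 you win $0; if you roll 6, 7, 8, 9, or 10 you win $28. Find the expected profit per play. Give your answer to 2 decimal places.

E[payout] = (2/5)·0 + (1/10)·27 + (1/2)·28 = 167/10
Expected profit = 167/10 − 2 = 147/10 ≈ $14.70

$14.70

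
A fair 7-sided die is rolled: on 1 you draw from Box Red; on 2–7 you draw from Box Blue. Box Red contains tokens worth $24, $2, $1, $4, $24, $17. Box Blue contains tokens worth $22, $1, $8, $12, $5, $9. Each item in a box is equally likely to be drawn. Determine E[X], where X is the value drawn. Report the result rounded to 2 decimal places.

$9.86

E[X | Box Red] = (24 + 2 + 1 + 4 + 24 + 17)/6 = 12
E[X | Box Blue] = (22 + 1 + 8 + 12 + 5 + 9)/6 = 19/2
E[X] = (1/7)·12 + (6/7)·19/2 = 69/7 ≈ 9.86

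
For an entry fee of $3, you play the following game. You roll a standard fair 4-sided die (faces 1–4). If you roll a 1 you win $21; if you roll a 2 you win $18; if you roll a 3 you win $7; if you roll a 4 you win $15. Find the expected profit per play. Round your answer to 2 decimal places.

E[payout] = (1/4)·7 + (1/4)·15 + (1/4)·18 + (1/4)·21 = 61/4
Expected profit = 61/4 − 3 = 49/4 ≈ $12.25

$12.25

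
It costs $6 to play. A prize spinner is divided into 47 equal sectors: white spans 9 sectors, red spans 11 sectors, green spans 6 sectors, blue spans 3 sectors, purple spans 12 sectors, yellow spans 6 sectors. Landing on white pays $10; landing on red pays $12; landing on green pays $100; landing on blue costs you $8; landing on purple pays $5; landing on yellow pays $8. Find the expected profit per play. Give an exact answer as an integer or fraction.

624/47 dollars

E[payout] = (9/47)·10 + (11/47)·12 + (6/47)·100 + (3/47)·(-8) + (12/47)·5 + (6/47)·8 = 906/47
Expected profit = 906/47 − 6 = 624/47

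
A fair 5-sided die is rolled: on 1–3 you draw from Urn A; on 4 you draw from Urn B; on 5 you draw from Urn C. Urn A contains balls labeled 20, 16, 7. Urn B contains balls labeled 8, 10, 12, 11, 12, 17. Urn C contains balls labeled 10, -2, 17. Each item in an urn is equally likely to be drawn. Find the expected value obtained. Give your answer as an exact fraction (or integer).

E[X | Urn A] = (20 + 16 + 7)/3 = 43/3
E[X | Urn B] = (8 + 10 + 12 + 11 + 12 + 17)/6 = 35/3
E[X | Urn C] = (10 − 2 + 17)/3 = 25/3
E[X] = (3/5)·43/3 + (1/5)·35/3 + (1/5)·25/3 = 63/5

63/5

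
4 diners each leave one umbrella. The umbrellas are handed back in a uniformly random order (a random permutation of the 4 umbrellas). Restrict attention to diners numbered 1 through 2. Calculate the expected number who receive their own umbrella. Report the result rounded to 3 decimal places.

0.500

Let Xᵢ = 1 if person i gets their own umbrella. For each i, P(Xᵢ=1) = 1/4.
By linearity of expectation, E[X₁+…+X_2] = 2·(1/4) = 1/2.
≈ 0.500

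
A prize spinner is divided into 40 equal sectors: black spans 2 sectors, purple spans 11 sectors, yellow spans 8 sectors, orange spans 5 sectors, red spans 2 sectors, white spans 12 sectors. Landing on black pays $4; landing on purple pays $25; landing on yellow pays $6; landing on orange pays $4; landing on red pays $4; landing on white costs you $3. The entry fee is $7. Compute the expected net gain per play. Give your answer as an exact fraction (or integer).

E[payout] = (2/40)·4 + (11/40)·25 + (8/40)·6 + (5/40)·4 + (2/40)·4 + (12/40)·(-3) = 323/40
Expected profit = 323/40 − 7 = 43/40

43/40 dollars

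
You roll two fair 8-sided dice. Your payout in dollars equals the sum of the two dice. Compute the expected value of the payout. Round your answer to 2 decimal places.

$9.00

Distribution of the sum of the two dice: 2 w.p. 1/64, 3 w.p. 1/32, 4 w.p. 3/64, 5 w.p. 1/16, 6 w.p. 5/64, 7 w.p. 3/32, …
E[payout] = (1/64)·2 + (1/32)·3 + (3/64)·4 + (1/16)·5 + (5/64)·6 + (3/32)·7 + (7/64)·8 + (1/8)·9 + (7/64)·10 + (3/32)·11 + (5/64)·12 + (1/16)·13 + (3/64)·14 + (1/32)·15 + (1/64)·16 = 9
≈ $9.00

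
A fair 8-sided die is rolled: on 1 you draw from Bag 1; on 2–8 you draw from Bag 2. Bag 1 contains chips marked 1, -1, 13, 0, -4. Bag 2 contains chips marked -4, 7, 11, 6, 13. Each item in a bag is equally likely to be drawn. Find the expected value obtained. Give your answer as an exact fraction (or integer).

6

E[X | Bag 1] = (1 − 1 + 13 + 0 − 4)/5 = 9/5
E[X | Bag 2] = (-4 + 7 + 11 + 6 + 13)/5 = 33/5
E[X] = (1/8)·9/5 + (7/8)·33/5 = 6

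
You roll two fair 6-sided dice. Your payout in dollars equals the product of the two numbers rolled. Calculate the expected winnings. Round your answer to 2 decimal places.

Distribution of the product of the two numbers rolled: 1 w.p. 1/36, 2 w.p. 1/18, 3 w.p. 1/18, 4 w.p. 1/12, 5 w.p. 1/18, 6 w.p. 1/9, …
E[payout] = (1/36)·1 + (1/18)·2 + (1/18)·3 + (1/12)·4 + (1/18)·5 + (1/9)·6 + (1/18)·8 + (1/36)·9 + (1/18)·10 + (1/9)·12 + (1/18)·15 + (1/36)·16 + (1/18)·18 + (1/18)·20 + (1/18)·24 + (1/36)·25 + (1/18)·30 + (1/36)·36 = 49/4
≈ $12.25

$12.25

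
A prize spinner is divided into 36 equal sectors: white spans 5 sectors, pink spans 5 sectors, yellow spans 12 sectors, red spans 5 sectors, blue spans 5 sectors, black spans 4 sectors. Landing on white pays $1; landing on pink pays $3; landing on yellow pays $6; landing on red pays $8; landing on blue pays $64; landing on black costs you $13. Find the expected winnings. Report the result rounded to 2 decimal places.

E[payout] = (5/36)·1 + (5/36)·3 + (12/36)·6 + (5/36)·8 + (5/36)·64 + (4/36)·(-13) = 100/9
≈ $11.11

$11.11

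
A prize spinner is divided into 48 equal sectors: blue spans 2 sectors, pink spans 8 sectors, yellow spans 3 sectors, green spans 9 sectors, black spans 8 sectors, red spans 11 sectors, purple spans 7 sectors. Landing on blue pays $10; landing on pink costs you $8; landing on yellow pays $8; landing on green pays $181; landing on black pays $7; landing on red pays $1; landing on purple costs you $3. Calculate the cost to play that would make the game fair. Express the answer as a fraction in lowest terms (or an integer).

E[payout] = (2/48)·10 + (8/48)·(-8) + (3/48)·8 + (9/48)·181 + (8/48)·7 + (11/48)·1 + (7/48)·(-3) = 1655/48
Fair fee = E[payout] = 1655/48

1655/48 dollars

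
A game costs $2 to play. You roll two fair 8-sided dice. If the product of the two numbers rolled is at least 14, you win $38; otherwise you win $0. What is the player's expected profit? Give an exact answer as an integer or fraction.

E[payout] = (27/64)·0 + (37/64)·38 = 703/32
Expected profit = 703/32 − 2 = 639/32

639/32 dollars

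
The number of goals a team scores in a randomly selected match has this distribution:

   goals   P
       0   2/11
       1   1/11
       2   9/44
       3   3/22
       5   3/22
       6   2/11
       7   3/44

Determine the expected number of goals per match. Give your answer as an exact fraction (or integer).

E[X] = (2/11)·0 + (1/11)·1 + (9/44)·2 + (3/22)·3 + (3/22)·5 + (2/11)·6 + (3/44)·7
     = 139/44

139/44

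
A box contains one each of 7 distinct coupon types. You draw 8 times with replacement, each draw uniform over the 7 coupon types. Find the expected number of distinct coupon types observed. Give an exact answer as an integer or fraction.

4085185/823543

Let Xⱼ=1 if type j appears at least once. P(Xⱼ=1) = 1 − ((7−1)/7)^8 = 4085185/5764801.
E[#distinct] = 7·4085185/5764801 = 4085185/823543.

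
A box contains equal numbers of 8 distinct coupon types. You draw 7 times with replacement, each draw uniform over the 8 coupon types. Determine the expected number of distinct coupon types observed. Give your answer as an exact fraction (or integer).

1273609/262144

Let Xⱼ=1 if type j appears at least once. P(Xⱼ=1) = 1 − ((8−1)/8)^7 = 1273609/2097152.
E[#distinct] = 8·1273609/2097152 = 1273609/262144.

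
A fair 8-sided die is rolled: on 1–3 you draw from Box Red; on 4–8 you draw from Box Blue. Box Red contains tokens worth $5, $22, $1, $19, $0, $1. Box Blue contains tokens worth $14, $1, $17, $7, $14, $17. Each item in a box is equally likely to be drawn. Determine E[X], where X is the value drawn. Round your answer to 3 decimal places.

E[X | Box Red] = (5 + 22 + 1 + 19 + 0 + 1)/6 = 8
E[X | Box Blue] = (14 + 1 + 17 + 7 + 14 + 17)/6 = 35/3
E[X] = (3/8)·8 + (5/8)·35/3 = 247/24 ≈ 10.292

$10.292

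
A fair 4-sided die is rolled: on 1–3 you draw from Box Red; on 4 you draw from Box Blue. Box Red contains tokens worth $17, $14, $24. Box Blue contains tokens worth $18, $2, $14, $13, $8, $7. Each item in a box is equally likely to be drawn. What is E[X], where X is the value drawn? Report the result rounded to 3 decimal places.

$16.333

E[X | Box Red] = (17 + 14 + 24)/3 = 55/3
E[X | Box Blue] = (18 + 2 + 14 + 13 + 8 + 7)/6 = 31/3
E[X] = (3/4)·55/3 + (1/4)·31/3 = 49/3 ≈ 16.333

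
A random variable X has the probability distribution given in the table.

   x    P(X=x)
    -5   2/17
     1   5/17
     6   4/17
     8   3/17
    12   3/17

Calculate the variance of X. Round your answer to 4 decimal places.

E[X] = (2/17)·(-5) + (5/17)·1 + (4/17)·6 + (3/17)·8 + (3/17)·12 = 79/17
E[X²] = (2/17)·25 + (5/17)·1 + (4/17)·36 + (3/17)·64 + (3/17)·144 = 823/17
Var(X) = 823/17 − (79/17)² = 7750/289 ≈ 26.8166

26.8166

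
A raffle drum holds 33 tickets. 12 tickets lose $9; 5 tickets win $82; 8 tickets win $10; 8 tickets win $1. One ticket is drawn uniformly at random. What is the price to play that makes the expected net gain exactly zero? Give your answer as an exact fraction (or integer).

130/11 dollars

E[payout] = (12/33)·(-9) + (5/33)·82 + (8/33)·10 + (8/33)·1 = 130/11
Fair fee = E[payout] = 130/11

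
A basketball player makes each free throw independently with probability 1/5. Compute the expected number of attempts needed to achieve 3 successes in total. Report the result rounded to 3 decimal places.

By linearity (sum of 3 independent geometric waits), E[trials] = 3/p = 3/(1/5) = 15.
≈ 15.000

15.000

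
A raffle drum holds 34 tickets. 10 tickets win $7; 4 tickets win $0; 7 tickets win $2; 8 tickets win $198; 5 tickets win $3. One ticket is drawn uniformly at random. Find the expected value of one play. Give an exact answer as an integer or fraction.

E[payout] = (10/34)·7 + (4/34)·0 + (7/34)·2 + (8/34)·198 + (5/34)·3 = 99/2

99/2 dollars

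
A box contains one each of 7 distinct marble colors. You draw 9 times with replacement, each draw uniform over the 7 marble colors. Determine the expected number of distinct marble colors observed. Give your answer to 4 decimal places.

5.2519

Let Xⱼ=1 if type j appears at least once. P(Xⱼ=1) = 1 − ((7−1)/7)^9 = 30275911/40353607.
E[#distinct] = 7·30275911/40353607 = 30275911/5764801.
≈ 5.2519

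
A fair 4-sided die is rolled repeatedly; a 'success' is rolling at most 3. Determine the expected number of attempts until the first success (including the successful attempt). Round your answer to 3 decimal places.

For a geometric distribution, E[trials] = 1/p = 1/(3/4) = 4/3.
≈ 1.333

1.333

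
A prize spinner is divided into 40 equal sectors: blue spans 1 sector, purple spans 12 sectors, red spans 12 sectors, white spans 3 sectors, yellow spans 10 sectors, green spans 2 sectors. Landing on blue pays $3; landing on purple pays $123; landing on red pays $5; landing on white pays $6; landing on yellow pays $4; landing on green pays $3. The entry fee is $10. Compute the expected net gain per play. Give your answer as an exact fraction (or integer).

1203/40 dollars

E[payout] = (1/40)·3 + (12/40)·123 + (12/40)·5 + (3/40)·6 + (10/40)·4 + (2/40)·3 = 1603/40
Expected profit = 1603/40 − 10 = 1203/40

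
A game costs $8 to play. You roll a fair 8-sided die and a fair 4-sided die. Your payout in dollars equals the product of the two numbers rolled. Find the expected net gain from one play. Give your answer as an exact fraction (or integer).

Distribution of the product of the two numbers rolled: 1 w.p. 1/32, 2 w.p. 1/16, 3 w.p. 1/16, 4 w.p. 3/32, 5 w.p. 1/32, 6 w.p. 3/32, …
E[payout] = (1/32)·1 + (1/16)·2 + (1/16)·3 + (3/32)·4 + (1/32)·5 + (3/32)·6 + (1/32)·7 + (3/32)·8 + (1/32)·9 + (1/32)·10 + (3/32)·12 + (1/32)·14 + (1/32)·15 + (1/16)·16 + (1/32)·18 + (1/32)·20 + (1/32)·21 + (1/16)·24 + (1/32)·28 + (1/32)·32 = 45/4
Expected profit = 45/4 − 8 = 13/4

13/4 dollars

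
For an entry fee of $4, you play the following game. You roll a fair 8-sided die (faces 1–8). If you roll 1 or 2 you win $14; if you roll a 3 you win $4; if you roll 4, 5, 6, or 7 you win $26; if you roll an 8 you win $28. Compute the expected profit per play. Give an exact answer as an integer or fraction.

33/2 dollars

E[payout] = (1/8)·4 + (1/4)·14 + (1/2)·26 + (1/8)·28 = 41/2
Expected profit = 41/2 − 4 = 33/2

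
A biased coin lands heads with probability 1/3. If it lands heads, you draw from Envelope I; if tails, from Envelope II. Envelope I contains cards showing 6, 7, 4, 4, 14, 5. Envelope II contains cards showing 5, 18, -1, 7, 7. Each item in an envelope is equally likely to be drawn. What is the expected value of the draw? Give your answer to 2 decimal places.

E[X | Envelope I] = (6 + 7 + 4 + 4 + 14 + 5)/6 = 20/3
E[X | Envelope II] = (5 + 18 − 1 + 7 + 7)/5 = 36/5
E[X] = (1/3)·20/3 + (2/3)·36/5 = 316/45 ≈ 7.02

7.02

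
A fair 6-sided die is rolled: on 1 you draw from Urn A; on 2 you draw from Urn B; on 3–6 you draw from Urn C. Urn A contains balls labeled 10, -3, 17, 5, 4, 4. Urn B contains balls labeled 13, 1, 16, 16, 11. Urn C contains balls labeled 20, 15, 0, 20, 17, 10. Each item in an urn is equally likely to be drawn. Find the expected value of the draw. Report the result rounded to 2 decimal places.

12.04

E[X | Urn A] = (10 − 3 + 17 + 5 + 4 + 4)/6 = 37/6
E[X | Urn B] = (13 + 1 + 16 + 16 + 11)/5 = 57/5
E[X | Urn C] = (20 + 15 + 0 + 20 + 17 + 10)/6 = 41/3
E[X] = (1/6)·37/6 + (1/6)·57/5 + (2/3)·41/3 = 2167/180 ≈ 12.04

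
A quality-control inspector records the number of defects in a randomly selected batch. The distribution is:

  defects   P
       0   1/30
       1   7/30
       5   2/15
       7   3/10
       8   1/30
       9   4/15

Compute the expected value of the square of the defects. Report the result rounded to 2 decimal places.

E[X²] = (1/30)·0 + (7/30)·1 + (2/15)·25 + (3/10)·49 + (1/30)·64 + (4/15)·81
     = 42 ≈ 42.00

42.00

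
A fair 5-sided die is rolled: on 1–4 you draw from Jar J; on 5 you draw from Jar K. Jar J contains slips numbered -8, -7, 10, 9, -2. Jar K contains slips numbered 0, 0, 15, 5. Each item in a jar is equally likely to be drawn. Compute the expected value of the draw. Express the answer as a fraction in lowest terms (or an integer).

E[X | Jar J] = (-8 − 7 + 10 + 9 − 2)/5 = 2/5
E[X | Jar K] = (0 + 0 + 15 + 5)/4 = 5
E[X] = (4/5)·2/5 + (1/5)·5 = 33/25

33/25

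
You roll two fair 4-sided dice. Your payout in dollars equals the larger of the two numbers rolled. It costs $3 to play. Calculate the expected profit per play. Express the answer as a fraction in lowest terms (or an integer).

1/8 dollars

Distribution of the larger of the two numbers rolled: 1 w.p. 1/16, 2 w.p. 3/16, 3 w.p. 5/16, 4 w.p. 7/16
E[payout] = (1/16)·1 + (3/16)·2 + (5/16)·3 + (7/16)·4 = 25/8
Expected profit = 25/8 − 3 = 1/8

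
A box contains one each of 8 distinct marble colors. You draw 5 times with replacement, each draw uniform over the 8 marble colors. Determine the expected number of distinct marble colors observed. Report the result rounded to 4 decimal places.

Let Xⱼ=1 if type j appears at least once. P(Xⱼ=1) = 1 − ((8−1)/8)^5 = 15961/32768.
E[#distinct] = 8·15961/32768 = 15961/4096.
≈ 3.8967

3.8967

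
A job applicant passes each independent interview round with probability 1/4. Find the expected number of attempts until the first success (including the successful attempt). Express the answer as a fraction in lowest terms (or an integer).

4

For a geometric distribution, E[trials] = 1/p = 1/(1/4) = 4.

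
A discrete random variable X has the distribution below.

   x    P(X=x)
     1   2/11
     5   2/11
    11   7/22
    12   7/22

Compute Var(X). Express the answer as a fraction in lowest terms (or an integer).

8873/484

E[X] = (2/11)·1 + (2/11)·5 + (7/22)·11 + (7/22)·12 = 185/22
E[X²] = (2/11)·1 + (2/11)·25 + (7/22)·121 + (7/22)·144 = 1959/22
Var(X) = 1959/22 − (185/22)² = 8873/484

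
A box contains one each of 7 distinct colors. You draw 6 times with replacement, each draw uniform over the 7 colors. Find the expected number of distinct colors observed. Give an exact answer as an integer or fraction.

70993/16807

Let Xⱼ=1 if type j appears at least once. P(Xⱼ=1) = 1 − ((7−1)/7)^6 = 70993/117649.
E[#distinct] = 7·70993/117649 = 70993/16807.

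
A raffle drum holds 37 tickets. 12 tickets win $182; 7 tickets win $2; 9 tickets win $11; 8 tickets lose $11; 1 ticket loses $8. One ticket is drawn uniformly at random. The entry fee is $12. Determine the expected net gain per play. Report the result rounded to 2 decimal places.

$47.49

E[payout] = (12/37)·182 + (7/37)·2 + (9/37)·11 + (8/37)·(-11) + (1/37)·(-8) = 2201/37
Expected profit = 2201/37 − 12 = 1757/37 ≈ $47.49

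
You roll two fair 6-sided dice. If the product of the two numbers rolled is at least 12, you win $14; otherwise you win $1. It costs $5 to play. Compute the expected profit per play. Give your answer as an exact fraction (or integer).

77/36 dollars

E[payout] = (19/36)·1 + (17/36)·14 = 257/36
Expected profit = 257/36 − 5 = 77/36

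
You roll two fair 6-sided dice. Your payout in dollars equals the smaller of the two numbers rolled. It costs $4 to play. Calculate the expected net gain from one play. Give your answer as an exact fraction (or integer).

-53/36 dollars

Distribution of the smaller of the two numbers rolled: 1 w.p. 11/36, 2 w.p. 1/4, 3 w.p. 7/36, 4 w.p. 5/36, 5 w.p. 1/12, 6 w.p. 1/36
E[payout] = (11/36)·1 + (1/4)·2 + (7/36)·3 + (5/36)·4 + (1/12)·5 + (1/36)·6 = 91/36
Expected profit = 91/36 − 4 = -53/36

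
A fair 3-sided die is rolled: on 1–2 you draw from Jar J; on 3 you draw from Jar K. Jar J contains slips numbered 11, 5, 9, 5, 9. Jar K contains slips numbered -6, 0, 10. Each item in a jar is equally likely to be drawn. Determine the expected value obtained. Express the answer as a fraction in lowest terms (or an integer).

E[X | Jar J] = (11 + 5 + 9 + 5 + 9)/5 = 39/5
E[X | Jar K] = (-6 + 0 + 10)/3 = 4/3
E[X] = (2/3)·39/5 + (1/3)·4/3 = 254/45

254/45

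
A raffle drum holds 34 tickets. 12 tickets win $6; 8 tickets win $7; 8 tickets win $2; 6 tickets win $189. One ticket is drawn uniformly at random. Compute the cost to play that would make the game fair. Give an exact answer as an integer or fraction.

E[payout] = (12/34)·6 + (8/34)·7 + (8/34)·2 + (6/34)·189 = 639/17
Fair fee = E[payout] = 639/17

639/17 dollars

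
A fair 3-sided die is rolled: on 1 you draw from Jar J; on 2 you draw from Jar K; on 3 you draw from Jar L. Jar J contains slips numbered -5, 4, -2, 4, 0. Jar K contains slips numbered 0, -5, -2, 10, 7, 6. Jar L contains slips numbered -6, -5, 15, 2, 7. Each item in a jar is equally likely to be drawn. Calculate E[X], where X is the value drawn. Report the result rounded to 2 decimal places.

E[X | Jar J] = (-5 + 4 − 2 + 4 + 0)/5 = 1/5
E[X | Jar K] = (0 − 5 − 2 + 10 + 7 + 6)/6 = 8/3
E[X | Jar L] = (-6 − 5 + 15 + 2 + 7)/5 = 13/5
E[X] = (1/3)·1/5 + (1/3)·8/3 + (1/3)·13/5 = 82/45 ≈ 1.82

1.82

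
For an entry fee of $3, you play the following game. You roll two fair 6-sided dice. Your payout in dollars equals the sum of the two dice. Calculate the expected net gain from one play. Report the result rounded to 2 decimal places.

Distribution of the sum of the two dice: 2 w.p. 1/36, 3 w.p. 1/18, 4 w.p. 1/12, 5 w.p. 1/9, 6 w.p. 5/36, 7 w.p. 1/6, …
E[payout] = (1/36)·2 + (1/18)·3 + (1/12)·4 + (1/9)·5 + (5/36)·6 + (1/6)·7 + (5/36)·8 + (1/9)·9 + (1/12)·10 + (1/18)·11 + (1/36)·12 = 7
Expected profit = 7 − 3 = 4 ≈ $4.00

$4.00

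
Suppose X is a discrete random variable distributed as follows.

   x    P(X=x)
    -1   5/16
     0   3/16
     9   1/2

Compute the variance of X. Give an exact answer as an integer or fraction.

5959/256

E[X] = (5/16)·(-1) + (3/16)·0 + (1/2)·9 = 67/16
E[X²] = (5/16)·1 + (3/16)·0 + (1/2)·81 = 653/16
Var(X) = 653/16 − (67/16)² = 5959/256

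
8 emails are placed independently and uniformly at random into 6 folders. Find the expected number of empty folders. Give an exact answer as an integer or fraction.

Let Xⱼ=1 if folder j is empty. P(Xⱼ=1) = ((6-1)/6)^8 = 390625/1679616.
By linearity, E[#empty] = 6·390625/1679616 = 390625/279936.

390625/279936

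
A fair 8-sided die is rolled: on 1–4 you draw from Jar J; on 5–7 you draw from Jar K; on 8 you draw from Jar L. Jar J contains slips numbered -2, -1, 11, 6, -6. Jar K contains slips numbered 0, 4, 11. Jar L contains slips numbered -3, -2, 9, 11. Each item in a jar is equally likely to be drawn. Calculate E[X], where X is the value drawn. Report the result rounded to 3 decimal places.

3.144

E[X | Jar J] = (-2 − 1 + 11 + 6 − 6)/5 = 8/5
E[X | Jar K] = (0 + 4 + 11)/3 = 5
E[X | Jar L] = (-3 − 2 + 9 + 11)/4 = 15/4
E[X] = (1/2)·8/5 + (3/8)·5 + (1/8)·15/4 = 503/160 ≈ 3.144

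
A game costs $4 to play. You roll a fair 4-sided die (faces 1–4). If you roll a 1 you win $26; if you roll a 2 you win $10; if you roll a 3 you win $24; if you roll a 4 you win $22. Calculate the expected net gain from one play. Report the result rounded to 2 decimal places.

$16.50

E[payout] = (1/4)·10 + (1/4)·22 + (1/4)·24 + (1/4)·26 = 41/2
Expected profit = 41/2 − 4 = 33/2 ≈ $16.50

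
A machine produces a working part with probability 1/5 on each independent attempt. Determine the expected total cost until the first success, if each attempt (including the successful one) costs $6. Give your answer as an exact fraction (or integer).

E[#attempts] = 1/p = 5; E[cost] = 6·5 = 30.

$30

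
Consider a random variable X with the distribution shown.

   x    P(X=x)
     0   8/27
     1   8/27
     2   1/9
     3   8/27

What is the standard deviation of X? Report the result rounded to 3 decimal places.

1.194

E[X] = 38/27, E[X²] = 92/27
Var(X) = E[X²] − (E[X])² = 92/27 − 1444/729 = 1040/729
SD(X) = √(1040/729) ≈ 1.194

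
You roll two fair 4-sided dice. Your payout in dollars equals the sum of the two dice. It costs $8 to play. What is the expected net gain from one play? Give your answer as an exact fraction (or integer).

-$3

Distribution of the sum of the two dice: 2 w.p. 1/16, 3 w.p. 1/8, 4 w.p. 3/16, 5 w.p. 1/4, 6 w.p. 3/16, 7 w.p. 1/8, …
E[payout] = (1/16)·2 + (1/8)·3 + (3/16)·4 + (1/4)·5 + (3/16)·6 + (1/8)·7 + (1/16)·8 = 5
Expected profit = 5 − 8 = -3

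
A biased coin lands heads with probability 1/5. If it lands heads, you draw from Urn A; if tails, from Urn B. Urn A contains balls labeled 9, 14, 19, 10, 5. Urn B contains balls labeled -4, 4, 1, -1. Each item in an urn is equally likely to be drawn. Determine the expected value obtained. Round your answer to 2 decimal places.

E[X | Urn A] = (9 + 14 + 19 + 10 + 5)/5 = 57/5
E[X | Urn B] = (-4 + 4 + 1 − 1)/4 = 0
E[X] = (1/5)·57/5 + (4/5)·0 = 57/25 ≈ 2.28

2.28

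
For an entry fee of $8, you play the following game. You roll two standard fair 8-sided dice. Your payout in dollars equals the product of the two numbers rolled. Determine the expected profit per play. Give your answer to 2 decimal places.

Distribution of the product of the two numbers rolled: 1 w.p. 1/64, 2 w.p. 1/32, 3 w.p. 1/32, 4 w.p. 3/64, 5 w.p. 1/32, 6 w.p. 1/16, …
E[payout] = (1/64)·1 + (1/32)·2 + (1/32)·3 + (3/64)·4 + (1/32)·5 + (1/16)·6 + (1/32)·7 + (1/16)·8 + (1/64)·9 + (1/32)·10 + (1/16)·12 + (1/32)·14 + (1/32)·15 + (3/64)·16 + (1/32)·18 + (1/32)·20 + (1/32)·21 + (1/16)·24 + (1/64)·25 + (1/32)·28 + (1/32)·30 + (1/32)·32 + (1/32)·35 + (1/64)·36 + (1/32)·40 + (1/32)·42 + (1/32)·48 + (1/64)·49 + (1/32)·56 + (1/64)·64 = 81/4
Expected profit = 81/4 − 8 = 49/4 ≈ $12.25

$12.25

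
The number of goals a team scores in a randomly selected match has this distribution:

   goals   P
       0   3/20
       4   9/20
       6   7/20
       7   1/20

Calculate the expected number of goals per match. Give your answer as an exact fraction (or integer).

E[X] = (3/20)·0 + (9/20)·4 + (7/20)·6 + (1/20)·7
     = 17/4

17/4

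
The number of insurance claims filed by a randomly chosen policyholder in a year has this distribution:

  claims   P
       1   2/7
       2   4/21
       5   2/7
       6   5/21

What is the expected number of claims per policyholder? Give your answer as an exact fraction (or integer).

E[X] = (2/7)·1 + (4/21)·2 + (2/7)·5 + (5/21)·6
     = 74/21

74/21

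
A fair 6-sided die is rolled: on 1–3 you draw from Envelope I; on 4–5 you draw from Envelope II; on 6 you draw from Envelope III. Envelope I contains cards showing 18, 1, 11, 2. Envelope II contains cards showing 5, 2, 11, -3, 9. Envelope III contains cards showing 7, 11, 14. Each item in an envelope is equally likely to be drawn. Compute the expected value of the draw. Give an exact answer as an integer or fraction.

E[X | Envelope I] = (18 + 1 + 11 + 2)/4 = 8
E[X | Envelope II] = (5 + 2 + 11 − 3 + 9)/5 = 24/5
E[X | Envelope III] = (7 + 11 + 14)/3 = 32/3
E[X] = (1/2)·8 + (1/3)·24/5 + (1/6)·32/3 = 332/45

332/45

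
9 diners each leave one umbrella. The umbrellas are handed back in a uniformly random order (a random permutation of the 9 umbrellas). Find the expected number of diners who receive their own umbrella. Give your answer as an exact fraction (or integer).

Let Xᵢ = 1 if person i gets their own umbrella. For each i, P(Xᵢ=1) = 1/9.
By linearity of expectation, E[X₁+…+X_9] = 9·(1/9) = 1.

1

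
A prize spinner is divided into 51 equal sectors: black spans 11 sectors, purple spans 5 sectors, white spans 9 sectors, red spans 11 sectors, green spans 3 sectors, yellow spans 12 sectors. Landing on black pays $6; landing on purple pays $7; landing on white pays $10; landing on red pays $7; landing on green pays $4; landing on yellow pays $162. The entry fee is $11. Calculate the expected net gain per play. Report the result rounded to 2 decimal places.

$32.61

E[payout] = (11/51)·6 + (5/51)·7 + (9/51)·10 + (11/51)·7 + (3/51)·4 + (12/51)·162 = 2224/51
Expected profit = 2224/51 − 11 = 1663/51 ≈ $32.61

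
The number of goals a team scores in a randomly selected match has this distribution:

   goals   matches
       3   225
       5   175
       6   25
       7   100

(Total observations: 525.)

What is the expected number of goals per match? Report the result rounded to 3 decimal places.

Total = 525, so P(goals=3) = 225/525, etc.
E[X] = (3/7)·3 + (1/3)·5 + (1/21)·6 + (4/21)·7
     = 32/7 ≈ 4.571

4.571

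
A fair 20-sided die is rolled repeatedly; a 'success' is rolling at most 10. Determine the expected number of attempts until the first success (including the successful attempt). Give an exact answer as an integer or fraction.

For a geometric distribution, E[trials] = 1/p = 1/(1/2) = 2.

2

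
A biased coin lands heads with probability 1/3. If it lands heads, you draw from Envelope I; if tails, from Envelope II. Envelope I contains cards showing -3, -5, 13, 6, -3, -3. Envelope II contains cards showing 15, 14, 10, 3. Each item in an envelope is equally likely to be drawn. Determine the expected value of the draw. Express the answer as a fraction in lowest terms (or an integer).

131/18

E[X | Envelope I] = (-3 − 5 + 13 + 6 − 3 − 3)/6 = 5/6
E[X | Envelope II] = (15 + 14 + 10 + 3)/4 = 21/2
E[X] = (1/3)·5/6 + (2/3)·21/2 = 131/18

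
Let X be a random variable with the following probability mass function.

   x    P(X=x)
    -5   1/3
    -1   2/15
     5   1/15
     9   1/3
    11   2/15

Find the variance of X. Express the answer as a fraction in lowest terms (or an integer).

664/15

E[X] = (1/3)·(-5) + (2/15)·(-1) + (1/15)·5 + (1/3)·9 + (2/15)·11 = 3
E[X²] = (1/3)·25 + (2/15)·1 + (1/15)·25 + (1/3)·81 + (2/15)·121 = 799/15
Var(X) = 799/15 − (3)² = 664/15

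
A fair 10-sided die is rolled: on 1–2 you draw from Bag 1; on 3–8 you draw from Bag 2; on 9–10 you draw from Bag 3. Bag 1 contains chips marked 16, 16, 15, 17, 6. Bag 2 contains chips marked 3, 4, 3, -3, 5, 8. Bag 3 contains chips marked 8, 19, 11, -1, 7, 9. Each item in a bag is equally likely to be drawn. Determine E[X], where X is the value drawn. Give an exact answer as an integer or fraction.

E[X | Bag 1] = (16 + 16 + 15 + 17 + 6)/5 = 14
E[X | Bag 2] = (3 + 4 + 3 − 3 + 5 + 8)/6 = 10/3
E[X | Bag 3] = (8 + 19 + 11 − 1 + 7 + 9)/6 = 53/6
E[X] = (1/5)·14 + (3/5)·10/3 + (1/5)·53/6 = 197/30

197/30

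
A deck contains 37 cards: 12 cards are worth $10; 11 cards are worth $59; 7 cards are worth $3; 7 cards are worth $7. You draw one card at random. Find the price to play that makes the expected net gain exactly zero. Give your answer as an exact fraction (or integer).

839/37 dollars

E[payout] = (12/37)·10 + (11/37)·59 + (7/37)·3 + (7/37)·7 = 839/37
Fair fee = E[payout] = 839/37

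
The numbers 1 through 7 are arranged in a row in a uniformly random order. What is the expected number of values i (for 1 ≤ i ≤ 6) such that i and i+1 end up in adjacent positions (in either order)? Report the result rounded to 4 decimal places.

1.7143

For each i ∈ {1,…,6}, let Xᵢ = 1 if i and i+1 are adjacent. P(Xᵢ=1) = 2·(7−1)!/7! = 2/7.
By linearity, E[ΣXᵢ] = (6)·(2/7) = 12/7.
≈ 1.7143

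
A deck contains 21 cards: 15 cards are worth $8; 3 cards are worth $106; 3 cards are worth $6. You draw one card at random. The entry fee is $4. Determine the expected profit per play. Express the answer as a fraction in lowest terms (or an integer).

124/7 dollars

E[payout] = (15/21)·8 + (3/21)·106 + (3/21)·6 = 152/7
Expected profit = 152/7 − 4 = 124/7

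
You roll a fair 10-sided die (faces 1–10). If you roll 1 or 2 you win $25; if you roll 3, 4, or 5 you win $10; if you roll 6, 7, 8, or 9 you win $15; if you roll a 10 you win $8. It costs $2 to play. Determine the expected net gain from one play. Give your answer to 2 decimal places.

$12.80

E[payout] = (1/10)·8 + (3/10)·10 + (2/5)·15 + (1/5)·25 = 74/5
Expected profit = 74/5 − 2 = 64/5 ≈ $12.80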